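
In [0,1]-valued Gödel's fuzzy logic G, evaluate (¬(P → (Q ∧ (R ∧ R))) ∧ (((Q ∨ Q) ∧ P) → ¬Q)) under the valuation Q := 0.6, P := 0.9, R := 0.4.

(R ∧ R) = min(0.4, 0.4) = 0.4
(Q ∧ (R ∧ R)) = min(0.6, 0.4) = 0.4
(P → (Q ∧ (R ∧ R))): 0.9 > 0.4, so result = 0.4
¬(P → (Q ∧ (R ∧ R))): Gödel ¬ of 0.4 = 0 (operand ≠ 0)
(Q ∨ Q) = max(0.6, 0.6) = 0.6
((Q ∨ Q) ∧ P) = min(0.6, 0.9) = 0.6
¬Q: Gödel ¬ of 0.6 = 0 (operand ≠ 0)
(((Q ∨ Q) ∧ P) → ¬Q): 0.6 > 0, so result = 0
(¬(P → (Q ∧ (R ∧ R))) ∧ (((Q ∨ Q) ∧ P) → ¬Q)) = min(0, 0) = 0

0.00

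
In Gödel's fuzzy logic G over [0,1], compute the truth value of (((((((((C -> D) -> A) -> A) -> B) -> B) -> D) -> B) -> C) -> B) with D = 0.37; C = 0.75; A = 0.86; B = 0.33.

0.33

(C -> D): 0.75 > 0.37, so result = 0.37
((C -> D) -> A): 0.37 ≤ 0.86, so result = 1
(((C -> D) -> A) -> A): 1 > 0.86, so result = 0.86
((((C -> D) -> A) -> A) -> B): 0.86 > 0.33, so result = 0.33
(((((C -> D) -> A) -> A) -> B) -> B): 0.33 ≤ 0.33, so result = 1
((((((C -> D) -> A) -> A) -> B) -> B) -> D): 1 > 0.37, so result = 0.37
(((((((C -> D) -> A) -> A) -> B) -> B) -> D) -> B): 0.37 > 0.33, so result = 0.33
((((((((C -> D) -> A) -> A) -> B) -> B) -> D) -> B) -> C): 0.33 ≤ 0.75, so result = 1
(((((((((C -> D) -> A) -> A) -> B) -> B) -> D) -> B) -> C) -> B): 1 > 0.33, so result = 0.33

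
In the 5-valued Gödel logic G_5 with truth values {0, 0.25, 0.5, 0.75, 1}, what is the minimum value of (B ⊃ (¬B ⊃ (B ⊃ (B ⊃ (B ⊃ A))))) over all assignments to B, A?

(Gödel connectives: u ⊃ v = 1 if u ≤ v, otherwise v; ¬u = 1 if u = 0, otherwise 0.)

Every assignment gives 1. For instance at B = 0, A = 0:
  ¬B: Gödel ¬ of 0 = 1 (operand is 0)
  (B ⊃ A): 0 ≤ 0, so result = 1
  (B ⊃ (B ⊃ A)): 0 ≤ 1, so result = 1
  (B ⊃ (B ⊃ (B ⊃ A))): 0 ≤ 1, so result = 1
  (¬B ⊃ (B ⊃ (B ⊃ (B ⊃ A)))): 1 ≤ 1, so result = 1
  (B ⊃ (¬B ⊃ (B ⊃ (B ⊃ (B ⊃ A))))): 0 ≤ 1, so result = 1
All 25 assignments give value 1 — the formula is a G_5-tautology.

1.00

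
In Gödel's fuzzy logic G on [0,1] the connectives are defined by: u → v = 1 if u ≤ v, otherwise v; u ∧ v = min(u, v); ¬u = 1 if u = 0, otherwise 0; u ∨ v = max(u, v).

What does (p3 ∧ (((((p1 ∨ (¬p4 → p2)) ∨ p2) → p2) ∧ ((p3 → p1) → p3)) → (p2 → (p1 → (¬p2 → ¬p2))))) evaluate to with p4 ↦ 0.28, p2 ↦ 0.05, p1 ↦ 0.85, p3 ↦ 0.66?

¬p4: Gödel ¬ of 0.28 = 0 (operand ≠ 0)
(¬p4 → p2): 0 ≤ 0.05, so result = 1
(p1 ∨ (¬p4 → p2)) = max(0.85, 1) = 1
((p1 ∨ (¬p4 → p2)) ∨ p2) = max(1, 0.05) = 1
(((p1 ∨ (¬p4 → p2)) ∨ p2) → p2): 1 > 0.05, so result = 0.05
(p3 → p1): 0.66 ≤ 0.85, so result = 1
((p3 → p1) → p3): 1 > 0.66, so result = 0.66
((((p1 ∨ (¬p4 → p2)) ∨ p2) → p2) ∧ ((p3 → p1) → p3)) = min(0.05, 0.66) = 0.05
¬p2: Gödel ¬ of 0.05 = 0 (operand ≠ 0)
¬p2: Gödel ¬ of 0.05 = 0 (operand ≠ 0)
(¬p2 → ¬p2): 0 ≤ 0, so result = 1
(p1 → (¬p2 → ¬p2)): 0.85 ≤ 1, so result = 1
(p2 → (p1 → (¬p2 → ¬p2))): 0.05 ≤ 1, so result = 1
(((((p1 ∨ (¬p4 → p2)) ∨ p2) → p2) ∧ ((p3 → p1) → p3)) → (p2 → (p1 → (¬p2 → ¬p2)))): 0.05 ≤ 1, so result = 1
(p3 ∧ (((((p1 ∨ (¬p4 → p2)) ∨ p2) → p2) ∧ ((p3 → p1) → p3)) → (p2 → (p1 → (¬p2 → ¬p2))))) = min(0.66, 1) = 0.66

0.66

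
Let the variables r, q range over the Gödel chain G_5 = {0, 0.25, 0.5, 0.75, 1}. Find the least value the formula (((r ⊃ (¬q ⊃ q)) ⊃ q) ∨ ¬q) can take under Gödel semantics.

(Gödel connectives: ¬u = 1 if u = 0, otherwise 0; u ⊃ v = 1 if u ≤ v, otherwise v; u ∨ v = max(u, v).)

0.25

The minimum is attained at r = 0, q = 0.25:
  ¬q: Gödel ¬ of 0.25 = 0 (operand ≠ 0)
  (¬q ⊃ q): 0 ≤ 0.25, so result = 1
  (r ⊃ (¬q ⊃ q)): 0 ≤ 1, so result = 1
  ((r ⊃ (¬q ⊃ q)) ⊃ q): 1 > 0.25, so result = 0.25
  ¬q: Gödel ¬ of 0.25 = 0 (operand ≠ 0)
  (((r ⊃ (¬q ⊃ q)) ⊃ q) ∨ ¬q) = max(0.25, 0) = 0.25
Checking all 25 assignments confirms none give a value below 0.25.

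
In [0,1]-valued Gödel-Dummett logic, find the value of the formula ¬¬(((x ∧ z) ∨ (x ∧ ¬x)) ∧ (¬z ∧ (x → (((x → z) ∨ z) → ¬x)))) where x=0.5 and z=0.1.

0.00

(x ∧ z) = min(0.5, 0.1) = 0.1
¬x: Gödel ¬ of 0.5 = 0 (operand ≠ 0)
(x ∧ ¬x) = min(0.5, 0) = 0
((x ∧ z) ∨ (x ∧ ¬x)) = max(0.1, 0) = 0.1
¬z: Gödel ¬ of 0.1 = 0 (operand ≠ 0)
(x → z): 0.5 > 0.1, so result = 0.1
((x → z) ∨ z) = max(0.1, 0.1) = 0.1
¬x: Gödel ¬ of 0.5 = 0 (operand ≠ 0)
(((x → z) ∨ z) → ¬x): 0.1 > 0, so result = 0
(x → (((x → z) ∨ z) → ¬x)): 0.5 > 0, so result = 0
(¬z ∧ (x → (((x → z) ∨ z) → ¬x))) = min(0, 0) = 0
(((x ∧ z) ∨ (x ∧ ¬x)) ∧ (¬z ∧ (x → (((x → z) ∨ z) → ¬x)))) = min(0.1, 0) = 0
¬(((x ∧ z) ∨ (x ∧ ¬x)) ∧ (¬z ∧ (x → (((x → z) ∨ z) → ¬x)))): Gödel ¬ of 0 = 1 (operand is 0)
¬¬(((x ∧ z) ∨ (x ∧ ¬x)) ∧ (¬z ∧ (x → (((x → z) ∨ z) → ¬x)))): Gödel ¬ of 1 = 0 (operand ≠ 0)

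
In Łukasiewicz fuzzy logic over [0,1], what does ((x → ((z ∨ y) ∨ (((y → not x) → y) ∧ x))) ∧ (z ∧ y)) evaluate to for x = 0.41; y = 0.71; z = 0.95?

0.71

(z ∨ y) = max(0.95, 0.71) = 0.95
not x: Łukasiewicz ¬ gives 1 − 0.41 = 0.59
(y → not x): min(1, 1 − 0.71 + 0.59) = 0.88
((y → not x) → y): min(1, 1 − 0.88 + 0.71) = 0.83
(((y → not x) → y) ∧ x) = min(0.83, 0.41) = 0.41
((z ∨ y) ∨ (((y → not x) → y) ∧ x)) = max(0.95, 0.41) = 0.95
(x → ((z ∨ y) ∨ (((y → not x) → y) ∧ x))): min(1, 1 − 0.41 + 0.95) = 1
(z ∧ y) = min(0.95, 0.71) = 0.71
((x → ((z ∨ y) ∨ (((y → not x) → y) ∧ x))) ∧ (z ∧ y)) = min(1, 0.71) = 0.71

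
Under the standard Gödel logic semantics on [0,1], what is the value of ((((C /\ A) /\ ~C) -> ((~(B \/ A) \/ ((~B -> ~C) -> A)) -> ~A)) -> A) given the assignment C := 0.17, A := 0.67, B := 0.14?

0.67

(C /\ A) = min(0.17, 0.67) = 0.17
~C: Gödel ¬ of 0.17 = 0 (operand ≠ 0)
((C /\ A) /\ ~C) = min(0.17, 0) = 0
(B \/ A) = max(0.14, 0.67) = 0.67
~(B \/ A): Gödel ¬ of 0.67 = 0 (operand ≠ 0)
~B: Gödel ¬ of 0.14 = 0 (operand ≠ 0)
~C: Gödel ¬ of 0.17 = 0 (operand ≠ 0)
(~B -> ~C): 0 ≤ 0, so result = 1
((~B -> ~C) -> A): 1 > 0.67, so result = 0.67
(~(B \/ A) \/ ((~B -> ~C) -> A)) = max(0, 0.67) = 0.67
~A: Gödel ¬ of 0.67 = 0 (operand ≠ 0)
((~(B \/ A) \/ ((~B -> ~C) -> A)) -> ~A): 0.67 > 0, so result = 0
(((C /\ A) /\ ~C) -> ((~(B \/ A) \/ ((~B -> ~C) -> A)) -> ~A)): 0 ≤ 0, so result = 1
((((C /\ A) /\ ~C) -> ((~(B \/ A) \/ ((~B -> ~C) -> A)) -> ~A)) -> A): 1 > 0.67, so result = 0.67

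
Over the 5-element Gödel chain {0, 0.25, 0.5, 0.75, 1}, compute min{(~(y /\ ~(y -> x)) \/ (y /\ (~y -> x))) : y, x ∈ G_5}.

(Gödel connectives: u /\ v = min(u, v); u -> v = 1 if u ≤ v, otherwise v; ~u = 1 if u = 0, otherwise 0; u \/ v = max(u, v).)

0.25

The minimum is attained at y = 0.25, x = 0:
  (y -> x): 0.25 > 0, so result = 0
  ~(y -> x): Gödel ¬ of 0 = 1 (operand is 0)
  (y /\ ~(y -> x)) = min(0.25, 1) = 0.25
  ~(y /\ ~(y -> x)): Gödel ¬ of 0.25 = 0 (operand ≠ 0)
  ~y: Gödel ¬ of 0.25 = 0 (operand ≠ 0)
  (~y -> x): 0 ≤ 0, so result = 1
  (y /\ (~y -> x)) = min(0.25, 1) = 0.25
  (~(y /\ ~(y -> x)) \/ (y /\ (~y -> x))) = max(0, 0.25) = 0.25
Checking all 25 assignments confirms none give a value below 0.25.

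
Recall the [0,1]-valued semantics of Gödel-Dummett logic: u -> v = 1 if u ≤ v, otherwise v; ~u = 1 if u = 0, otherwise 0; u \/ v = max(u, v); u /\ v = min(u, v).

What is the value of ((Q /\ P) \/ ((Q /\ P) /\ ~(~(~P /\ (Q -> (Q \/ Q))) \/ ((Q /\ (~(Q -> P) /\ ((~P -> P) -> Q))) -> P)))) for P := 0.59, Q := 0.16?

0.16

(Q /\ P) = min(0.16, 0.59) = 0.16
(Q /\ P) = min(0.16, 0.59) = 0.16
~P: Gödel ¬ of 0.59 = 0 (operand ≠ 0)
(Q \/ Q) = max(0.16, 0.16) = 0.16
(Q -> (Q \/ Q)): 0.16 ≤ 0.16, so result = 1
(~P /\ (Q -> (Q \/ Q))) = min(0, 1) = 0
~(~P /\ (Q -> (Q \/ Q))): Gödel ¬ of 0 = 1 (operand is 0)
(Q -> P): 0.16 ≤ 0.59, so result = 1
~(Q -> P): Gödel ¬ of 1 = 0 (operand ≠ 0)
~P: Gödel ¬ of 0.59 = 0 (operand ≠ 0)
(~P -> P): 0 ≤ 0.59, so result = 1
((~P -> P) -> Q): 1 > 0.16, so result = 0.16
(~(Q -> P) /\ ((~P -> P) -> Q)) = min(0, 0.16) = 0
(Q /\ (~(Q -> P) /\ ((~P -> P) -> Q))) = min(0.16, 0) = 0
((Q /\ (~(Q -> P) /\ ((~P -> P) -> Q))) -> P): 0 ≤ 0.59, so result = 1
(~(~P /\ (Q -> (Q \/ Q))) \/ ((Q /\ (~(Q -> P) /\ ((~P -> P) -> Q))) -> P)) = max(1, 1) = 1
~(~(~P /\ (Q -> (Q \/ Q))) \/ ((Q /\ (~(Q -> P) /\ ((~P -> P) -> Q))) -> P)): Gödel ¬ of 1 = 0 (operand ≠ 0)
((Q /\ P) /\ ~(~(~P /\ (Q -> (Q \/ Q))) \/ ((Q /\ (~(Q -> P) /\ ((~P -> P) -> Q))) -> P))) = min(0.16, 0) = 0
((Q /\ P) \/ ((Q /\ P) /\ ~(~(~P /\ (Q -> (Q \/ Q))) \/ ((Q /\ (~(Q -> P) /\ ((~P -> P) -> Q))) -> P)))) = max(0.16, 0) = 0.16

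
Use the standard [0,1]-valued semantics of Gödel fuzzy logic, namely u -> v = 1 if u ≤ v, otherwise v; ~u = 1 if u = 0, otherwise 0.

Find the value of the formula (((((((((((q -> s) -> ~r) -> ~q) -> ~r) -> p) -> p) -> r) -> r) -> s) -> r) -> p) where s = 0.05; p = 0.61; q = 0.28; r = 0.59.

(q -> s): 0.28 > 0.05, so result = 0.05
~r: Gödel ¬ of 0.59 = 0 (operand ≠ 0)
((q -> s) -> ~r): 0.05 > 0, so result = 0
~q: Gödel ¬ of 0.28 = 0 (operand ≠ 0)
(((q -> s) -> ~r) -> ~q): 0 ≤ 0, so result = 1
~r: Gödel ¬ of 0.59 = 0 (operand ≠ 0)
((((q -> s) -> ~r) -> ~q) -> ~r): 1 > 0, so result = 0
(((((q -> s) -> ~r) -> ~q) -> ~r) -> p): 0 ≤ 0.61, so result = 1
((((((q -> s) -> ~r) -> ~q) -> ~r) -> p) -> p): 1 > 0.61, so result = 0.61
(((((((q -> s) -> ~r) -> ~q) -> ~r) -> p) -> p) -> r): 0.61 > 0.59, so result = 0.59
((((((((q -> s) -> ~r) -> ~q) -> ~r) -> p) -> p) -> r) -> r): 0.59 ≤ 0.59, so result = 1
(((((((((q -> s) -> ~r) -> ~q) -> ~r) -> p) -> p) -> r) -> r) -> s): 1 > 0.05, so result = 0.05
((((((((((q -> s) -> ~r) -> ~q) -> ~r) -> p) -> p) -> r) -> r) -> s) -> r): 0.05 ≤ 0.59, so result = 1
(((((((((((q -> s) -> ~r) -> ~q) -> ~r) -> p) -> p) -> r) -> r) -> s) -> r) -> p): 1 > 0.61, so result = 0.61

0.61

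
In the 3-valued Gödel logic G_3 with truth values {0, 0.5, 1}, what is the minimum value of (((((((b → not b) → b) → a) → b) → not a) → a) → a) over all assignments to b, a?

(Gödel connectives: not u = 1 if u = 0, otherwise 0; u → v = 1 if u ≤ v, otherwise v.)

0.50

The minimum is attained at b = 0.5, a = 0.5:
  not b: Gödel ¬ of 0.5 = 0 (operand ≠ 0)
  (b → not b): 0.5 > 0, so result = 0
  ((b → not b) → b): 0 ≤ 0.5, so result = 1
  (((b → not b) → b) → a): 1 > 0.5, so result = 0.5
  ((((b → not b) → b) → a) → b): 0.5 ≤ 0.5, so result = 1
  not a: Gödel ¬ of 0.5 = 0 (operand ≠ 0)
  (((((b → not b) → b) → a) → b) → not a): 1 > 0, so result = 0
  ((((((b → not b) → b) → a) → b) → not a) → a): 0 ≤ 0.5, so result = 1
  (((((((b → not b) → b) → a) → b) → not a) → a) → a): 1 > 0.5, so result = 0.5
Checking all 9 assignments confirms none give a value below 0.50.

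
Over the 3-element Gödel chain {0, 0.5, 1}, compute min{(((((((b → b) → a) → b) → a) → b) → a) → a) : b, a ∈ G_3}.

The minimum is attained at b = 0, a = 0.5:
  (b → b): 0 ≤ 0, so result = 1
  ((b → b) → a): 1 > 0.5, so result = 0.5
  (((b → b) → a) → b): 0.5 > 0, so result = 0
  ((((b → b) → a) → b) → a): 0 ≤ 0.5, so result = 1
  (((((b → b) → a) → b) → a) → b): 1 > 0, so result = 0
  ((((((b → b) → a) → b) → a) → b) → a): 0 ≤ 0.5, so result = 1
  (((((((b → b) → a) → b) → a) → b) → a) → a): 1 > 0.5, so result = 0.5
Checking all 9 assignments confirms none give a value below 0.50.

0.50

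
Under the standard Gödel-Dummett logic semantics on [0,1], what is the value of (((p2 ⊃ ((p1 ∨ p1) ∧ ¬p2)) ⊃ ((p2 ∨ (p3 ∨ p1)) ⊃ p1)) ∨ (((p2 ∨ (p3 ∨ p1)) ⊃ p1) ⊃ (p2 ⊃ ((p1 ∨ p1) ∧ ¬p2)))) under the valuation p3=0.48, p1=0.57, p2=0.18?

1.00

(p1 ∨ p1) = max(0.57, 0.57) = 0.57
¬p2: Gödel ¬ of 0.18 = 0 (operand ≠ 0)
((p1 ∨ p1) ∧ ¬p2) = min(0.57, 0) = 0
(p2 ⊃ ((p1 ∨ p1) ∧ ¬p2)): 0.18 > 0, so result = 0
(p3 ∨ p1) = max(0.48, 0.57) = 0.57
(p2 ∨ (p3 ∨ p1)) = max(0.18, 0.57) = 0.57
((p2 ∨ (p3 ∨ p1)) ⊃ p1): 0.57 ≤ 0.57, so result = 1
((p2 ⊃ ((p1 ∨ p1) ∧ ¬p2)) ⊃ ((p2 ∨ (p3 ∨ p1)) ⊃ p1)): 0 ≤ 1, so result = 1
(p3 ∨ p1) = max(0.48, 0.57) = 0.57
(p2 ∨ (p3 ∨ p1)) = max(0.18, 0.57) = 0.57
((p2 ∨ (p3 ∨ p1)) ⊃ p1): 0.57 ≤ 0.57, so result = 1
(p1 ∨ p1) = max(0.57, 0.57) = 0.57
¬p2: Gödel ¬ of 0.18 = 0 (operand ≠ 0)
((p1 ∨ p1) ∧ ¬p2) = min(0.57, 0) = 0
(p2 ⊃ ((p1 ∨ p1) ∧ ¬p2)): 0.18 > 0, so result = 0
(((p2 ∨ (p3 ∨ p1)) ⊃ p1) ⊃ (p2 ⊃ ((p1 ∨ p1) ∧ ¬p2))): 1 > 0, so result = 0
(((p2 ⊃ ((p1 ∨ p1) ∧ ¬p2)) ⊃ ((p2 ∨ (p3 ∨ p1)) ⊃ p1)) ∨ (((p2 ∨ (p3 ∨ p1)) ⊃ p1) ⊃ (p2 ⊃ ((p1 ∨ p1) ∧ ¬p2)))) = max(1, 0) = 1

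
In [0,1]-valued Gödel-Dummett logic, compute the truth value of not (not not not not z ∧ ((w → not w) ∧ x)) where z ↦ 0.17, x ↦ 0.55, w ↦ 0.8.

not z: Gödel ¬ of 0.17 = 0 (operand ≠ 0)
not not z: Gödel ¬ of 0 = 1 (operand is 0)
not not not z: Gödel ¬ of 1 = 0 (operand ≠ 0)
not not not not z: Gödel ¬ of 0 = 1 (operand is 0)
not w: Gödel ¬ of 0.8 = 0 (operand ≠ 0)
(w → not w): 0.8 > 0, so result = 0
((w → not w) ∧ x) = min(0, 0.55) = 0
(not not not not z ∧ ((w → not w) ∧ x)) = min(1, 0) = 0
not (not not not not z ∧ ((w → not w) ∧ x)): Gödel ¬ of 0 = 1 (operand is 0)

1.00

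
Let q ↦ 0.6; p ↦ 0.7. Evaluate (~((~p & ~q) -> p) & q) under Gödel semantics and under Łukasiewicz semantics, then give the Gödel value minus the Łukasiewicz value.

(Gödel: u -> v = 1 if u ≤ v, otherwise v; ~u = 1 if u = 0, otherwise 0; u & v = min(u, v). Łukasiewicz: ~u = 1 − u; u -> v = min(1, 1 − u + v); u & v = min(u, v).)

Gödel evaluation:
  ~p: Gödel ¬ of 0.7 = 0 (operand ≠ 0)
  ~q: Gödel ¬ of 0.6 = 0 (operand ≠ 0)
  (~p & ~q) = min(0, 0) = 0
  ((~p & ~q) -> p): 0 ≤ 0.7, so result = 1
  ~((~p & ~q) -> p): Gödel ¬ of 1 = 0 (operand ≠ 0)
  (~((~p & ~q) -> p) & q) = min(0, 0.6) = 0
  Gödel value = 0
Łukasiewicz evaluation:
  ~p: Łukasiewicz ¬ gives 1 − 0.7 = 0.3
  ~q: Łukasiewicz ¬ gives 1 − 0.6 = 0.4
  (~p & ~q) = min(0.3, 0.4) = 0.3
  ((~p & ~q) -> p): min(1, 1 − 0.3 + 0.7) = 1
  ~((~p & ~q) -> p): Łukasiewicz ¬ gives 1 − 1 = 0
  (~((~p & ~q) -> p) & q) = min(0, 0.6) = 0
  Łukasiewicz value = 0
Difference: 0 − 0 = 0.00

0.00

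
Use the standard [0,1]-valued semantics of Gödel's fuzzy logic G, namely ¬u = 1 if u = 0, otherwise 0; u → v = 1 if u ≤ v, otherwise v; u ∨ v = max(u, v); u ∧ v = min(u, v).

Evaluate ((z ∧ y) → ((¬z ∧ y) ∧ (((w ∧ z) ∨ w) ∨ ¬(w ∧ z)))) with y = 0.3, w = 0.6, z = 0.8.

(z ∧ y) = min(0.8, 0.3) = 0.3
¬z: Gödel ¬ of 0.8 = 0 (operand ≠ 0)
(¬z ∧ y) = min(0, 0.3) = 0
(w ∧ z) = min(0.6, 0.8) = 0.6
((w ∧ z) ∨ w) = max(0.6, 0.6) = 0.6
(w ∧ z) = min(0.6, 0.8) = 0.6
¬(w ∧ z): Gödel ¬ of 0.6 = 0 (operand ≠ 0)
(((w ∧ z) ∨ w) ∨ ¬(w ∧ z)) = max(0.6, 0) = 0.6
((¬z ∧ y) ∧ (((w ∧ z) ∨ w) ∨ ¬(w ∧ z))) = min(0, 0.6) = 0
((z ∧ y) → ((¬z ∧ y) ∧ (((w ∧ z) ∨ w) ∨ ¬(w ∧ z)))): 0.3 > 0, so result = 0

0.00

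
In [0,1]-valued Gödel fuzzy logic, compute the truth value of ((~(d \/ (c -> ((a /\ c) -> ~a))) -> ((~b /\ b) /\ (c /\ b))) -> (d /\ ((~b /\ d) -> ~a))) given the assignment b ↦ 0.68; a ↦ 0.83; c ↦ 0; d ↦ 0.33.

0.33

(a /\ c) = min(0.83, 0) = 0
~a: Gödel ¬ of 0.83 = 0 (operand ≠ 0)
((a /\ c) -> ~a): 0 ≤ 0, so result = 1
(c -> ((a /\ c) -> ~a)): 0 ≤ 1, so result = 1
(d \/ (c -> ((a /\ c) -> ~a))) = max(0.33, 1) = 1
~(d \/ (c -> ((a /\ c) -> ~a))): Gödel ¬ of 1 = 0 (operand ≠ 0)
~b: Gödel ¬ of 0.68 = 0 (operand ≠ 0)
(~b /\ b) = min(0, 0.68) = 0
(c /\ b) = min(0, 0.68) = 0
((~b /\ b) /\ (c /\ b)) = min(0, 0) = 0
(~(d \/ (c -> ((a /\ c) -> ~a))) -> ((~b /\ b) /\ (c /\ b))): 0 ≤ 0, so result = 1
~b: Gödel ¬ of 0.68 = 0 (operand ≠ 0)
(~b /\ d) = min(0, 0.33) = 0
~a: Gödel ¬ of 0.83 = 0 (operand ≠ 0)
((~b /\ d) -> ~a): 0 ≤ 0, so result = 1
(d /\ ((~b /\ d) -> ~a)) = min(0.33, 1) = 0.33
((~(d \/ (c -> ((a /\ c) -> ~a))) -> ((~b /\ b) /\ (c /\ b))) -> (d /\ ((~b /\ d) -> ~a))): 1 > 0.33, so result = 0.33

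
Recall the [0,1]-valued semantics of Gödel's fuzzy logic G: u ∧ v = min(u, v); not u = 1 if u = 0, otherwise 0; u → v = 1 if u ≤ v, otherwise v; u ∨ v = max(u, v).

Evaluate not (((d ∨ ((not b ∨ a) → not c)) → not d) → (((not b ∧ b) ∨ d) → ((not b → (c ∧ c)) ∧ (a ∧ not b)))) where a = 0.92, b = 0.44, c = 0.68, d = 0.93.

0.00

not b: Gödel ¬ of 0.44 = 0 (operand ≠ 0)
(not b ∨ a) = max(0, 0.92) = 0.92
not c: Gödel ¬ of 0.68 = 0 (operand ≠ 0)
((not b ∨ a) → not c): 0.92 > 0, so result = 0
(d ∨ ((not b ∨ a) → not c)) = max(0.93, 0) = 0.93
not d: Gödel ¬ of 0.93 = 0 (operand ≠ 0)
((d ∨ ((not b ∨ a) → not c)) → not d): 0.93 > 0, so result = 0
not b: Gödel ¬ of 0.44 = 0 (operand ≠ 0)
(not b ∧ b) = min(0, 0.44) = 0
((not b ∧ b) ∨ d) = max(0, 0.93) = 0.93
not b: Gödel ¬ of 0.44 = 0 (operand ≠ 0)
(c ∧ c) = min(0.68, 0.68) = 0.68
(not b → (c ∧ c)): 0 ≤ 0.68, so result = 1
not b: Gödel ¬ of 0.44 = 0 (operand ≠ 0)
(a ∧ not b) = min(0.92, 0) = 0
((not b → (c ∧ c)) ∧ (a ∧ not b)) = min(1, 0) = 0
(((not b ∧ b) ∨ d) → ((not b → (c ∧ c)) ∧ (a ∧ not b))): 0.93 > 0, so result = 0
(((d ∨ ((not b ∨ a) → not c)) → not d) → (((not b ∧ b) ∨ d) → ((not b → (c ∧ c)) ∧ (a ∧ not b)))): 0 ≤ 0, so result = 1
not (((d ∨ ((not b ∨ a) → not c)) → not d) → (((not b ∧ b) ∨ d) → ((not b → (c ∧ c)) ∧ (a ∧ not b)))): Gödel ¬ of 1 = 0 (operand ≠ 0)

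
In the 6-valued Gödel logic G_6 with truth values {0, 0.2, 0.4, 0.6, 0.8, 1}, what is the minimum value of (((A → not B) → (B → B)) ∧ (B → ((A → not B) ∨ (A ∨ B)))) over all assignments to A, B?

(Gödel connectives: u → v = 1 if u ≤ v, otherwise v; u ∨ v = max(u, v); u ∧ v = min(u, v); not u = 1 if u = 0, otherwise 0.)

Every assignment gives 1. For instance at A = 0, B = 0:
  not B: Gödel ¬ of 0 = 1 (operand is 0)
  (A → not B): 0 ≤ 1, so result = 1
  (B → B): 0 ≤ 0, so result = 1
  ((A → not B) → (B → B)): 1 ≤ 1, so result = 1
  not B: Gödel ¬ of 0 = 1 (operand is 0)
  (A → not B): 0 ≤ 1, so result = 1
  (A ∨ B) = max(0, 0) = 0
  ((A → not B) ∨ (A ∨ B)) = max(1, 0) = 1
  (B → ((A → not B) ∨ (A ∨ B))): 0 ≤ 1, so result = 1
  (((A → not B) → (B → B)) ∧ (B → ((A → not B) ∨ (A ∨ B)))) = min(1, 1) = 1
All 36 assignments give value 1 — the formula is a G_6-tautology.

1.00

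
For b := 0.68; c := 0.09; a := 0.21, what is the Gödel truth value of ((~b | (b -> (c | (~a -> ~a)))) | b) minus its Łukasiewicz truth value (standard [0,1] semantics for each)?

Gödel evaluation:
  ~b: Gödel ¬ of 0.68 = 0 (operand ≠ 0)
  ~a: Gödel ¬ of 0.21 = 0 (operand ≠ 0)
  ~a: Gödel ¬ of 0.21 = 0 (operand ≠ 0)
  (~a -> ~a): 0 ≤ 0, so result = 1
  (c | (~a -> ~a)) = max(0.09, 1) = 1
  (b -> (c | (~a -> ~a))): 0.68 ≤ 1, so result = 1
  (~b | (b -> (c | (~a -> ~a)))) = max(0, 1) = 1
  ((~b | (b -> (c | (~a -> ~a)))) | b) = max(1, 0.68) = 1
  Gödel value = 1
Łukasiewicz evaluation:
  ~b: Łukasiewicz ¬ gives 1 − 0.68 = 0.32
  ~a: Łukasiewicz ¬ gives 1 − 0.21 = 0.79
  ~a: Łukasiewicz ¬ gives 1 − 0.21 = 0.79
  (~a -> ~a): min(1, 1 − 0.79 + 0.79) = 1
  (c | (~a -> ~a)) = max(0.09, 1) = 1
  (b -> (c | (~a -> ~a))): min(1, 1 − 0.68 + 1) = 1
  (~b | (b -> (c | (~a -> ~a)))) = max(0.32, 1) = 1
  ((~b | (b -> (c | (~a -> ~a)))) | b) = max(1, 0.68) = 1
  Łukasiewicz value = 1
Difference: 1 − 1 = 0.00

0.00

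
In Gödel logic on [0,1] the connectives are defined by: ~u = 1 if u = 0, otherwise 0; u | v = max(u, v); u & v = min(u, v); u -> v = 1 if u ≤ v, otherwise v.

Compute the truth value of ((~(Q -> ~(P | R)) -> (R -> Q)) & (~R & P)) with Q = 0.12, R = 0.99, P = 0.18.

(P | R) = max(0.18, 0.99) = 0.99
~(P | R): Gödel ¬ of 0.99 = 0 (operand ≠ 0)
(Q -> ~(P | R)): 0.12 > 0, so result = 0
~(Q -> ~(P | R)): Gödel ¬ of 0 = 1 (operand is 0)
(R -> Q): 0.99 > 0.12, so result = 0.12
(~(Q -> ~(P | R)) -> (R -> Q)): 1 > 0.12, so result = 0.12
~R: Gödel ¬ of 0.99 = 0 (operand ≠ 0)
(~R & P) = min(0, 0.18) = 0
((~(Q -> ~(P | R)) -> (R -> Q)) & (~R & P)) = min(0.12, 0) = 0

0.00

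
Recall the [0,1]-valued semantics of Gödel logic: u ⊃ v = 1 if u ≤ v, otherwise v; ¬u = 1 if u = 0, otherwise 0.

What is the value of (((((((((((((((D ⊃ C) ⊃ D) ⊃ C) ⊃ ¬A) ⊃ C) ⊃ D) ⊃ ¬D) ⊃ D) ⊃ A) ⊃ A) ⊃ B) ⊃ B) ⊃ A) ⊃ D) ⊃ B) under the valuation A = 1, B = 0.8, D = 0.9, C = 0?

0.80

(D ⊃ C): 0.9 > 0, so result = 0
((D ⊃ C) ⊃ D): 0 ≤ 0.9, so result = 1
(((D ⊃ C) ⊃ D) ⊃ C): 1 > 0, so result = 0
¬A: Gödel ¬ of 1 = 0 (operand ≠ 0)
((((D ⊃ C) ⊃ D) ⊃ C) ⊃ ¬A): 0 ≤ 0, so result = 1
(((((D ⊃ C) ⊃ D) ⊃ C) ⊃ ¬A) ⊃ C): 1 > 0, so result = 0
((((((D ⊃ C) ⊃ D) ⊃ C) ⊃ ¬A) ⊃ C) ⊃ D): 0 ≤ 0.9, so result = 1
¬D: Gödel ¬ of 0.9 = 0 (operand ≠ 0)
(((((((D ⊃ C) ⊃ D) ⊃ C) ⊃ ¬A) ⊃ C) ⊃ D) ⊃ ¬D): 1 > 0, so result = 0
((((((((D ⊃ C) ⊃ D) ⊃ C) ⊃ ¬A) ⊃ C) ⊃ D) ⊃ ¬D) ⊃ D): 0 ≤ 0.9, so result = 1
(((((((((D ⊃ C) ⊃ D) ⊃ C) ⊃ ¬A) ⊃ C) ⊃ D) ⊃ ¬D) ⊃ D) ⊃ A): 1 ≤ 1, so result = 1
((((((((((D ⊃ C) ⊃ D) ⊃ C) ⊃ ¬A) ⊃ C) ⊃ D) ⊃ ¬D) ⊃ D) ⊃ A) ⊃ A): 1 ≤ 1, so result = 1
(((((((((((D ⊃ C) ⊃ D) ⊃ C) ⊃ ¬A) ⊃ C) ⊃ D) ⊃ ¬D) ⊃ D) ⊃ A) ⊃ A) ⊃ B): 1 > 0.8, so result = 0.8
((((((((((((D ⊃ C) ⊃ D) ⊃ C) ⊃ ¬A) ⊃ C) ⊃ D) ⊃ ¬D) ⊃ D) ⊃ A) ⊃ A) ⊃ B) ⊃ B): 0.8 ≤ 0.8, so result = 1
(((((((((((((D ⊃ C) ⊃ D) ⊃ C) ⊃ ¬A) ⊃ C) ⊃ D) ⊃ ¬D) ⊃ D) ⊃ A) ⊃ A) ⊃ B) ⊃ B) ⊃ A): 1 ≤ 1, so result = 1
((((((((((((((D ⊃ C) ⊃ D) ⊃ C) ⊃ ¬A) ⊃ C) ⊃ D) ⊃ ¬D) ⊃ D) ⊃ A) ⊃ A) ⊃ B) ⊃ B) ⊃ A) ⊃ D): 1 > 0.9, so result = 0.9
(((((((((((((((D ⊃ C) ⊃ D) ⊃ C) ⊃ ¬A) ⊃ C) ⊃ D) ⊃ ¬D) ⊃ D) ⊃ A) ⊃ A) ⊃ B) ⊃ B) ⊃ A) ⊃ D) ⊃ B): 0.9 > 0.8, so result = 0.8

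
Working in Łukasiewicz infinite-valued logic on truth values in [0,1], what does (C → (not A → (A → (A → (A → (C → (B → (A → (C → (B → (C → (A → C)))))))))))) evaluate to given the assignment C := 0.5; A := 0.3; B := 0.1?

1.00

not A: Łukasiewicz ¬ gives 1 − 0.3 = 0.7
(A → C): min(1, 1 − 0.3 + 0.5) = 1
(C → (A → C)): min(1, 1 − 0.5 + 1) = 1
(B → (C → (A → C))): min(1, 1 − 0.1 + 1) = 1
(C → (B → (C → (A → C)))): min(1, 1 − 0.5 + 1) = 1
(A → (C → (B → (C → (A → C))))): min(1, 1 − 0.3 + 1) = 1
(B → (A → (C → (B → (C → (A → C)))))): min(1, 1 − 0.1 + 1) = 1
(C → (B → (A → (C → (B → (C → (A → C))))))): min(1, 1 − 0.5 + 1) = 1
(A → (C → (B → (A → (C → (B → (C → (A → C)))))))): min(1, 1 − 0.3 + 1) = 1
(A → (A → (C → (B → (A → (C → (B → (C → (A → C))))))))): min(1, 1 − 0.3 + 1) = 1
(A → (A → (A → (C → (B → (A → (C → (B → (C → (A → C)))))))))): min(1, 1 − 0.3 + 1) = 1
(not A → (A → (A → (A → (C → (B → (A → (C → (B → (C → (A → C))))))))))): min(1, 1 − 0.7 + 1) = 1
(C → (not A → (A → (A → (A → (C → (B → (A → (C → (B → (C → (A → C)))))))))))): min(1, 1 − 0.5 + 1) = 1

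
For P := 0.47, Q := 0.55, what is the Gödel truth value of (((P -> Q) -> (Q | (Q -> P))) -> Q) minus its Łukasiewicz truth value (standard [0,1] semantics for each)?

0.37

Gödel evaluation:
  (P -> Q): 0.47 ≤ 0.55, so result = 1
  (Q -> P): 0.55 > 0.47, so result = 0.47
  (Q | (Q -> P)) = max(0.55, 0.47) = 0.55
  ((P -> Q) -> (Q | (Q -> P))): 1 > 0.55, so result = 0.55
  (((P -> Q) -> (Q | (Q -> P))) -> Q): 0.55 ≤ 0.55, so result = 1
  Gödel value = 1
Łukasiewicz evaluation:
  (P -> Q): min(1, 1 − 0.47 + 0.55) = 1
  (Q -> P): min(1, 1 − 0.55 + 0.47) = 0.92
  (Q | (Q -> P)) = max(0.55, 0.92) = 0.92
  ((P -> Q) -> (Q | (Q -> P))): min(1, 1 − 1 + 0.92) = 0.92
  (((P -> Q) -> (Q | (Q -> P))) -> Q): min(1, 1 − 0.92 + 0.55) = 0.63
  Łukasiewicz value = 0.63
Difference: 1 − 0.63 = 0.37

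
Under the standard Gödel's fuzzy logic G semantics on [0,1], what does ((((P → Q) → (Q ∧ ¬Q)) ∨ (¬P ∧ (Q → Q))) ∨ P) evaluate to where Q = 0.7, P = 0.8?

0.80

(P → Q): 0.8 > 0.7, so result = 0.7
¬Q: Gödel ¬ of 0.7 = 0 (operand ≠ 0)
(Q ∧ ¬Q) = min(0.7, 0) = 0
((P → Q) → (Q ∧ ¬Q)): 0.7 > 0, so result = 0
¬P: Gödel ¬ of 0.8 = 0 (operand ≠ 0)
(Q → Q): 0.7 ≤ 0.7, so result = 1
(¬P ∧ (Q → Q)) = min(0, 1) = 0
(((P → Q) → (Q ∧ ¬Q)) ∨ (¬P ∧ (Q → Q))) = max(0, 0) = 0
((((P → Q) → (Q ∧ ¬Q)) ∨ (¬P ∧ (Q → Q))) ∨ P) = max(0, 0.8) = 0.8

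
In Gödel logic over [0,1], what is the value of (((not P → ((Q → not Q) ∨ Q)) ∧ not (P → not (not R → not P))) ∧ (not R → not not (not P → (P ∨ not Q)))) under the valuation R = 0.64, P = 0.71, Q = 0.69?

not P: Gödel ¬ of 0.71 = 0 (operand ≠ 0)
not Q: Gödel ¬ of 0.69 = 0 (operand ≠ 0)
(Q → not Q): 0.69 > 0, so result = 0
((Q → not Q) ∨ Q) = max(0, 0.69) = 0.69
(not P → ((Q → not Q) ∨ Q)): 0 ≤ 0.69, so result = 1
not R: Gödel ¬ of 0.64 = 0 (operand ≠ 0)
not P: Gödel ¬ of 0.71 = 0 (operand ≠ 0)
(not R → not P): 0 ≤ 0, so result = 1
not (not R → not P): Gödel ¬ of 1 = 0 (operand ≠ 0)
(P → not (not R → not P)): 0.71 > 0, so result = 0
not (P → not (not R → not P)): Gödel ¬ of 0 = 1 (operand is 0)
((not P → ((Q → not Q) ∨ Q)) ∧ not (P → not (not R → not P))) = min(1, 1) = 1
not R: Gödel ¬ of 0.64 = 0 (operand ≠ 0)
not P: Gödel ¬ of 0.71 = 0 (operand ≠ 0)
not Q: Gödel ¬ of 0.69 = 0 (operand ≠ 0)
(P ∨ not Q) = max(0.71, 0) = 0.71
(not P → (P ∨ not Q)): 0 ≤ 0.71, so result = 1
not (not P → (P ∨ not Q)): Gödel ¬ of 1 = 0 (operand ≠ 0)
not not (not P → (P ∨ not Q)): Gödel ¬ of 0 = 1 (operand is 0)
(not R → not not (not P → (P ∨ not Q))): 0 ≤ 1, so result = 1
(((not P → ((Q → not Q) ∨ Q)) ∧ not (P → not (not R → not P))) ∧ (not R → not not (not P → (P ∨ not Q)))) = min(1, 1) = 1

1.00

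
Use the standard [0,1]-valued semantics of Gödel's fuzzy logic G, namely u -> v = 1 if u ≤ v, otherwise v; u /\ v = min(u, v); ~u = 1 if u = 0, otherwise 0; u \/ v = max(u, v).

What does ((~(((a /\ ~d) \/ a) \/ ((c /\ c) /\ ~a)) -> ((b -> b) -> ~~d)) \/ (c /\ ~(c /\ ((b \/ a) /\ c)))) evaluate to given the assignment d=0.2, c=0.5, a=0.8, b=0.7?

~d: Gödel ¬ of 0.2 = 0 (operand ≠ 0)
(a /\ ~d) = min(0.8, 0) = 0
((a /\ ~d) \/ a) = max(0, 0.8) = 0.8
(c /\ c) = min(0.5, 0.5) = 0.5
~a: Gödel ¬ of 0.8 = 0 (operand ≠ 0)
((c /\ c) /\ ~a) = min(0.5, 0) = 0
(((a /\ ~d) \/ a) \/ ((c /\ c) /\ ~a)) = max(0.8, 0) = 0.8
~(((a /\ ~d) \/ a) \/ ((c /\ c) /\ ~a)): Gödel ¬ of 0.8 = 0 (operand ≠ 0)
(b -> b): 0.7 ≤ 0.7, so result = 1
~d: Gödel ¬ of 0.2 = 0 (operand ≠ 0)
~~d: Gödel ¬ of 0 = 1 (operand is 0)
((b -> b) -> ~~d): 1 ≤ 1, so result = 1
(~(((a /\ ~d) \/ a) \/ ((c /\ c) /\ ~a)) -> ((b -> b) -> ~~d)): 0 ≤ 1, so result = 1
(b \/ a) = max(0.7, 0.8) = 0.8
((b \/ a) /\ c) = min(0.8, 0.5) = 0.5
(c /\ ((b \/ a) /\ c)) = min(0.5, 0.5) = 0.5
~(c /\ ((b \/ a) /\ c)): Gödel ¬ of 0.5 = 0 (operand ≠ 0)
(c /\ ~(c /\ ((b \/ a) /\ c))) = min(0.5, 0) = 0
((~(((a /\ ~d) \/ a) \/ ((c /\ c) /\ ~a)) -> ((b -> b) -> ~~d)) \/ (c /\ ~(c /\ ((b \/ a) /\ c)))) = max(1, 0) = 1

1.00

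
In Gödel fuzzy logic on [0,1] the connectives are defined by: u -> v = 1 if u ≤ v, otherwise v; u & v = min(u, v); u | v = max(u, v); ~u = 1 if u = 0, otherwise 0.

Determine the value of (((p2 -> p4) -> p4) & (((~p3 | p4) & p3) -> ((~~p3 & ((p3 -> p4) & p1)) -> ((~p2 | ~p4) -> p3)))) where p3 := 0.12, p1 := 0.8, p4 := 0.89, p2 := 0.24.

0.89

(p2 -> p4): 0.24 ≤ 0.89, so result = 1
((p2 -> p4) -> p4): 1 > 0.89, so result = 0.89
~p3: Gödel ¬ of 0.12 = 0 (operand ≠ 0)
(~p3 | p4) = max(0, 0.89) = 0.89
((~p3 | p4) & p3) = min(0.89, 0.12) = 0.12
~p3: Gödel ¬ of 0.12 = 0 (operand ≠ 0)
~~p3: Gödel ¬ of 0 = 1 (operand is 0)
(p3 -> p4): 0.12 ≤ 0.89, so result = 1
((p3 -> p4) & p1) = min(1, 0.8) = 0.8
(~~p3 & ((p3 -> p4) & p1)) = min(1, 0.8) = 0.8
~p2: Gödel ¬ of 0.24 = 0 (operand ≠ 0)
~p4: Gödel ¬ of 0.89 = 0 (operand ≠ 0)
(~p2 | ~p4) = max(0, 0) = 0
((~p2 | ~p4) -> p3): 0 ≤ 0.12, so result = 1
((~~p3 & ((p3 -> p4) & p1)) -> ((~p2 | ~p4) -> p3)): 0.8 ≤ 1, so result = 1
(((~p3 | p4) & p3) -> ((~~p3 & ((p3 -> p4) & p1)) -> ((~p2 | ~p4) -> p3))): 0.12 ≤ 1, so result = 1
(((p2 -> p4) -> p4) & (((~p3 | p4) & p3) -> ((~~p3 & ((p3 -> p4) & p1)) -> ((~p2 | ~p4) -> p3)))) = min(0.89, 1) = 0.89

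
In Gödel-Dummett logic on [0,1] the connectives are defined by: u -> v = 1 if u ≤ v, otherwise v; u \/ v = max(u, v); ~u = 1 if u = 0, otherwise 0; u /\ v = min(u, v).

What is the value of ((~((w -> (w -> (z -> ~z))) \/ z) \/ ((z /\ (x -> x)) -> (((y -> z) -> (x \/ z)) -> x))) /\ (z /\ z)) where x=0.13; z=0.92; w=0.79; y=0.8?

~z: Gödel ¬ of 0.92 = 0 (operand ≠ 0)
(z -> ~z): 0.92 > 0, so result = 0
(w -> (z -> ~z)): 0.79 > 0, so result = 0
(w -> (w -> (z -> ~z))): 0.79 > 0, so result = 0
((w -> (w -> (z -> ~z))) \/ z) = max(0, 0.92) = 0.92
~((w -> (w -> (z -> ~z))) \/ z): Gödel ¬ of 0.92 = 0 (operand ≠ 0)
(x -> x): 0.13 ≤ 0.13, so result = 1
(z /\ (x -> x)) = min(0.92, 1) = 0.92
(y -> z): 0.8 ≤ 0.92, so result = 1
(x \/ z) = max(0.13, 0.92) = 0.92
((y -> z) -> (x \/ z)): 1 > 0.92, so result = 0.92
(((y -> z) -> (x \/ z)) -> x): 0.92 > 0.13, so result = 0.13
((z /\ (x -> x)) -> (((y -> z) -> (x \/ z)) -> x)): 0.92 > 0.13, so result = 0.13
(~((w -> (w -> (z -> ~z))) \/ z) \/ ((z /\ (x -> x)) -> (((y -> z) -> (x \/ z)) -> x))) = max(0, 0.13) = 0.13
(z /\ z) = min(0.92, 0.92) = 0.92
((~((w -> (w -> (z -> ~z))) \/ z) \/ ((z /\ (x -> x)) -> (((y -> z) -> (x \/ z)) -> x))) /\ (z /\ z)) = min(0.13, 0.92) = 0.13

0.13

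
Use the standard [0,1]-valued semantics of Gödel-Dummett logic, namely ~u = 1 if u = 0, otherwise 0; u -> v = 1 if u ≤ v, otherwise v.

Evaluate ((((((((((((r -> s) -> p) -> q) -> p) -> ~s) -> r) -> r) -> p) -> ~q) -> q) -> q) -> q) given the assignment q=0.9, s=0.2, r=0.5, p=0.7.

1.00

(r -> s): 0.5 > 0.2, so result = 0.2
((r -> s) -> p): 0.2 ≤ 0.7, so result = 1
(((r -> s) -> p) -> q): 1 > 0.9, so result = 0.9
((((r -> s) -> p) -> q) -> p): 0.9 > 0.7, so result = 0.7
~s: Gödel ¬ of 0.2 = 0 (operand ≠ 0)
(((((r -> s) -> p) -> q) -> p) -> ~s): 0.7 > 0, so result = 0
((((((r -> s) -> p) -> q) -> p) -> ~s) -> r): 0 ≤ 0.5, so result = 1
(((((((r -> s) -> p) -> q) -> p) -> ~s) -> r) -> r): 1 > 0.5, so result = 0.5
((((((((r -> s) -> p) -> q) -> p) -> ~s) -> r) -> r) -> p): 0.5 ≤ 0.7, so result = 1
~q: Gödel ¬ of 0.9 = 0 (operand ≠ 0)
(((((((((r -> s) -> p) -> q) -> p) -> ~s) -> r) -> r) -> p) -> ~q): 1 > 0, so result = 0
((((((((((r -> s) -> p) -> q) -> p) -> ~s) -> r) -> r) -> p) -> ~q) -> q): 0 ≤ 0.9, so result = 1
(((((((((((r -> s) -> p) -> q) -> p) -> ~s) -> r) -> r) -> p) -> ~q) -> q) -> q): 1 > 0.9, so result = 0.9
((((((((((((r -> s) -> p) -> q) -> p) -> ~s) -> r) -> r) -> p) -> ~q) -> q) -> q) -> q): 0.9 ≤ 0.9, so result = 1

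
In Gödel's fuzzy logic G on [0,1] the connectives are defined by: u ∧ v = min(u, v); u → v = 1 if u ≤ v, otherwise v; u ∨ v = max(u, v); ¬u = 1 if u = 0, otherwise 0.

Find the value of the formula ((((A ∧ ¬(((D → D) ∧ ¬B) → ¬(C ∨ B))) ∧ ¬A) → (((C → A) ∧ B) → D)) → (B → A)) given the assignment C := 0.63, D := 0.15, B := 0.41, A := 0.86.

(D → D): 0.15 ≤ 0.15, so result = 1
¬B: Gödel ¬ of 0.41 = 0 (operand ≠ 0)
((D → D) ∧ ¬B) = min(1, 0) = 0
(C ∨ B) = max(0.63, 0.41) = 0.63
¬(C ∨ B): Gödel ¬ of 0.63 = 0 (operand ≠ 0)
(((D → D) ∧ ¬B) → ¬(C ∨ B)): 0 ≤ 0, so result = 1
¬(((D → D) ∧ ¬B) → ¬(C ∨ B)): Gödel ¬ of 1 = 0 (operand ≠ 0)
(A ∧ ¬(((D → D) ∧ ¬B) → ¬(C ∨ B))) = min(0.86, 0) = 0
¬A: Gödel ¬ of 0.86 = 0 (operand ≠ 0)
((A ∧ ¬(((D → D) ∧ ¬B) → ¬(C ∨ B))) ∧ ¬A) = min(0, 0) = 0
(C → A): 0.63 ≤ 0.86, so result = 1
((C → A) ∧ B) = min(1, 0.41) = 0.41
(((C → A) ∧ B) → D): 0.41 > 0.15, so result = 0.15
(((A ∧ ¬(((D → D) ∧ ¬B) → ¬(C ∨ B))) ∧ ¬A) → (((C → A) ∧ B) → D)): 0 ≤ 0.15, so result = 1
(B → A): 0.41 ≤ 0.86, so result = 1
((((A ∧ ¬(((D → D) ∧ ¬B) → ¬(C ∨ B))) ∧ ¬A) → (((C → A) ∧ B) → D)) → (B → A)): 1 ≤ 1, so result = 1

1.00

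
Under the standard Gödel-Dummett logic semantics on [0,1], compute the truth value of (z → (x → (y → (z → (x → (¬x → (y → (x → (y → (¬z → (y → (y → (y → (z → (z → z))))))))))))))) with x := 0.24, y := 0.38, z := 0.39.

¬x: Gödel ¬ of 0.24 = 0 (operand ≠ 0)
¬z: Gödel ¬ of 0.39 = 0 (operand ≠ 0)
(z → z): 0.39 ≤ 0.39, so result = 1
(z → (z → z)): 0.39 ≤ 1, so result = 1
(y → (z → (z → z))): 0.38 ≤ 1, so result = 1
(y → (y → (z → (z → z)))): 0.38 ≤ 1, so result = 1
(y → (y → (y → (z → (z → z))))): 0.38 ≤ 1, so result = 1
(¬z → (y → (y → (y → (z → (z → z)))))): 0 ≤ 1, so result = 1
(y → (¬z → (y → (y → (y → (z → (z → z))))))): 0.38 ≤ 1, so result = 1
(x → (y → (¬z → (y → (y → (y → (z → (z → z)))))))): 0.24 ≤ 1, so result = 1
(y → (x → (y → (¬z → (y → (y → (y → (z → (z → z))))))))): 0.38 ≤ 1, so result = 1
(¬x → (y → (x → (y → (¬z → (y → (y → (y → (z → (z → z)))))))))): 0 ≤ 1, so result = 1
(x → (¬x → (y → (x → (y → (¬z → (y → (y → (y → (z → (z → z))))))))))): 0.24 ≤ 1, so result = 1
(z → (x → (¬x → (y → (x → (y → (¬z → (y → (y → (y → (z → (z → z)))))))))))): 0.39 ≤ 1, so result = 1
(y → (z → (x → (¬x → (y → (x → (y → (¬z → (y → (y → (y → (z → (z → z))))))))))))): 0.38 ≤ 1, so result = 1
(x → (y → (z → (x → (¬x → (y → (x → (y → (¬z → (y → (y → (y → (z → (z → z)))))))))))))): 0.24 ≤ 1, so result = 1
(z → (x → (y → (z → (x → (¬x → (y → (x → (y → (¬z → (y → (y → (y → (z → (z → z))))))))))))))): 0.39 ≤ 1, so result = 1

1.00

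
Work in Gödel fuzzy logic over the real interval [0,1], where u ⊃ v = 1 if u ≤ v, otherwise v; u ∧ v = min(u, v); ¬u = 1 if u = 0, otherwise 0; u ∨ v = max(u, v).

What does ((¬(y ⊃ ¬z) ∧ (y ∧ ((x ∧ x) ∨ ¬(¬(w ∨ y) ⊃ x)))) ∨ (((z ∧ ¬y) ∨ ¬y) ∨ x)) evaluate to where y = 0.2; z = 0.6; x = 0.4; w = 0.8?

0.40

¬z: Gödel ¬ of 0.6 = 0 (operand ≠ 0)
(y ⊃ ¬z): 0.2 > 0, so result = 0
¬(y ⊃ ¬z): Gödel ¬ of 0 = 1 (operand is 0)
(x ∧ x) = min(0.4, 0.4) = 0.4
(w ∨ y) = max(0.8, 0.2) = 0.8
¬(w ∨ y): Gödel ¬ of 0.8 = 0 (operand ≠ 0)
(¬(w ∨ y) ⊃ x): 0 ≤ 0.4, so result = 1
¬(¬(w ∨ y) ⊃ x): Gödel ¬ of 1 = 0 (operand ≠ 0)
((x ∧ x) ∨ ¬(¬(w ∨ y) ⊃ x)) = max(0.4, 0) = 0.4
(y ∧ ((x ∧ x) ∨ ¬(¬(w ∨ y) ⊃ x))) = min(0.2, 0.4) = 0.2
(¬(y ⊃ ¬z) ∧ (y ∧ ((x ∧ x) ∨ ¬(¬(w ∨ y) ⊃ x)))) = min(1, 0.2) = 0.2
¬y: Gödel ¬ of 0.2 = 0 (operand ≠ 0)
(z ∧ ¬y) = min(0.6, 0) = 0
¬y: Gödel ¬ of 0.2 = 0 (operand ≠ 0)
((z ∧ ¬y) ∨ ¬y) = max(0, 0) = 0
(((z ∧ ¬y) ∨ ¬y) ∨ x) = max(0, 0.4) = 0.4
((¬(y ⊃ ¬z) ∧ (y ∧ ((x ∧ x) ∨ ¬(¬(w ∨ y) ⊃ x)))) ∨ (((z ∧ ¬y) ∨ ¬y) ∨ x)) = max(0.2, 0.4) = 0.4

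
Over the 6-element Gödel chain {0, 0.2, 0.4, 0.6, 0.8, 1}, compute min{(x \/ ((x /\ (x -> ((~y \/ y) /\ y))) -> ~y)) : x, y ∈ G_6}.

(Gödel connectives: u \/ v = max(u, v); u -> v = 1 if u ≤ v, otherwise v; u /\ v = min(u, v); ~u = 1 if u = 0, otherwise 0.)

The minimum is attained at x = 0.2, y = 0.2:
  ~y: Gödel ¬ of 0.2 = 0 (operand ≠ 0)
  (~y \/ y) = max(0, 0.2) = 0.2
  ((~y \/ y) /\ y) = min(0.2, 0.2) = 0.2
  (x -> ((~y \/ y) /\ y)): 0.2 ≤ 0.2, so result = 1
  (x /\ (x -> ((~y \/ y) /\ y))) = min(0.2, 1) = 0.2
  ~y: Gödel ¬ of 0.2 = 0 (operand ≠ 0)
  ((x /\ (x -> ((~y \/ y) /\ y))) -> ~y): 0.2 > 0, so result = 0
  (x \/ ((x /\ (x -> ((~y \/ y) /\ y))) -> ~y)) = max(0.2, 0) = 0.2
Checking all 36 assignments confirms none give a value below 0.20.

0.20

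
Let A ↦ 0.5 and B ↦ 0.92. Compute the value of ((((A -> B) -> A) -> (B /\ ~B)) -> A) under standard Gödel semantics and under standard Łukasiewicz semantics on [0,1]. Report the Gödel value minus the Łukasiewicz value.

0.08

Gödel evaluation:
  (A -> B): 0.5 ≤ 0.92, so result = 1
  ((A -> B) -> A): 1 > 0.5, so result = 0.5
  ~B: Gödel ¬ of 0.92 = 0 (operand ≠ 0)
  (B /\ ~B) = min(0.92, 0) = 0
  (((A -> B) -> A) -> (B /\ ~B)): 0.5 > 0, so result = 0
  ((((A -> B) -> A) -> (B /\ ~B)) -> A): 0 ≤ 0.5, so result = 1
  Gödel value = 1
Łukasiewicz evaluation:
  (A -> B): min(1, 1 − 0.5 + 0.92) = 1
  ((A -> B) -> A): min(1, 1 − 1 + 0.5) = 0.5
  ~B: Łukasiewicz ¬ gives 1 − 0.92 = 0.08
  (B /\ ~B) = min(0.92, 0.08) = 0.08
  (((A -> B) -> A) -> (B /\ ~B)): min(1, 1 − 0.5 + 0.08) = 0.58
  ((((A -> B) -> A) -> (B /\ ~B)) -> A): min(1, 1 − 0.58 + 0.5) = 0.92
  Łukasiewicz value = 0.92
Difference: 1 − 0.92 = 0.08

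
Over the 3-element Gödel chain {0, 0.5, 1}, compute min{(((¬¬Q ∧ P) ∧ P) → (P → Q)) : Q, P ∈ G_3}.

The minimum is attained at Q = 0.5, P = 1:
  ¬Q: Gödel ¬ of 0.5 = 0 (operand ≠ 0)
  ¬¬Q: Gödel ¬ of 0 = 1 (operand is 0)
  (¬¬Q ∧ P) = min(1, 1) = 1
  ((¬¬Q ∧ P) ∧ P) = min(1, 1) = 1
  (P → Q): 1 > 0.5, so result = 0.5
  (((¬¬Q ∧ P) ∧ P) → (P → Q)): 1 > 0.5, so result = 0.5
Checking all 9 assignments confirms none give a value below 0.50.

0.50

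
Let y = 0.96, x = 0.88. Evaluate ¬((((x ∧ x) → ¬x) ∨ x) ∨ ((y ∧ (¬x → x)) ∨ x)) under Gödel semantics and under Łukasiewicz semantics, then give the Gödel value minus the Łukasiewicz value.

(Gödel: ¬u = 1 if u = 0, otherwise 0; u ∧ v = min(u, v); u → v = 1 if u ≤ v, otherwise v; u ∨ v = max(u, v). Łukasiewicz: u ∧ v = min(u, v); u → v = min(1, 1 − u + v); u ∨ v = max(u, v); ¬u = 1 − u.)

-0.04

Gödel evaluation:
  (x ∧ x) = min(0.88, 0.88) = 0.88
  ¬x: Gödel ¬ of 0.88 = 0 (operand ≠ 0)
  ((x ∧ x) → ¬x): 0.88 > 0, so result = 0
  (((x ∧ x) → ¬x) ∨ x) = max(0, 0.88) = 0.88
  ¬x: Gödel ¬ of 0.88 = 0 (operand ≠ 0)
  (¬x → x): 0 ≤ 0.88, so result = 1
  (y ∧ (¬x → x)) = min(0.96, 1) = 0.96
  ((y ∧ (¬x → x)) ∨ x) = max(0.96, 0.88) = 0.96
  ((((x ∧ x) → ¬x) ∨ x) ∨ ((y ∧ (¬x → x)) ∨ x)) = max(0.88, 0.96) = 0.96
  ¬((((x ∧ x) → ¬x) ∨ x) ∨ ((y ∧ (¬x → x)) ∨ x)): Gödel ¬ of 0.96 = 0 (operand ≠ 0)
  Gödel value = 0
Łukasiewicz evaluation:
  (x ∧ x) = min(0.88, 0.88) = 0.88
  ¬x: Łukasiewicz ¬ gives 1 − 0.88 = 0.12
  ((x ∧ x) → ¬x): min(1, 1 − 0.88 + 0.12) = 0.24
  (((x ∧ x) → ¬x) ∨ x) = max(0.24, 0.88) = 0.88
  ¬x: Łukasiewicz ¬ gives 1 − 0.88 = 0.12
  (¬x → x): min(1, 1 − 0.12 + 0.88) = 1
  (y ∧ (¬x → x)) = min(0.96, 1) = 0.96
  ((y ∧ (¬x → x)) ∨ x) = max(0.96, 0.88) = 0.96
  ((((x ∧ x) → ¬x) ∨ x) ∨ ((y ∧ (¬x → x)) ∨ x)) = max(0.88, 0.96) = 0.96
  ¬((((x ∧ x) → ¬x) ∨ x) ∨ ((y ∧ (¬x → x)) ∨ x)): Łukasiewicz ¬ gives 1 − 0.96 = 0.04
  Łukasiewicz value = 0.04
Difference: 0 − 0.04 = -0.04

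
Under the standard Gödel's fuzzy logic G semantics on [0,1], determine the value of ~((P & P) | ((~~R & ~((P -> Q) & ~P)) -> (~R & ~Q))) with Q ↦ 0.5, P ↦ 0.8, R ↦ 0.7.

0.00

(P & P) = min(0.8, 0.8) = 0.8
~R: Gödel ¬ of 0.7 = 0 (operand ≠ 0)
~~R: Gödel ¬ of 0 = 1 (operand is 0)
(P -> Q): 0.8 > 0.5, so result = 0.5
~P: Gödel ¬ of 0.8 = 0 (operand ≠ 0)
((P -> Q) & ~P) = min(0.5, 0) = 0
~((P -> Q) & ~P): Gödel ¬ of 0 = 1 (operand is 0)
(~~R & ~((P -> Q) & ~P)) = min(1, 1) = 1
~R: Gödel ¬ of 0.7 = 0 (operand ≠ 0)
~Q: Gödel ¬ of 0.5 = 0 (operand ≠ 0)
(~R & ~Q) = min(0, 0) = 0
((~~R & ~((P -> Q) & ~P)) -> (~R & ~Q)): 1 > 0, so result = 0
((P & P) | ((~~R & ~((P -> Q) & ~P)) -> (~R & ~Q))) = max(0.8, 0) = 0.8
~((P & P) | ((~~R & ~((P -> Q) & ~P)) -> (~R & ~Q))): Gödel ¬ of 0.8 = 0 (operand ≠ 0)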